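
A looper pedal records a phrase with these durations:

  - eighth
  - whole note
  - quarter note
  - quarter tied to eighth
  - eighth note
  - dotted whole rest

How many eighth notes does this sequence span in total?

27

Each duration in eighth notes: eighth = 1; whole note = 8; quarter note = 2; quarter tied to eighth (quarter + eighth) = 3; eighth note = 1; dotted whole rest = 12.
Altogether 1 + 8 + 2 + 3 + 1 + 12 = 27 eighth notes.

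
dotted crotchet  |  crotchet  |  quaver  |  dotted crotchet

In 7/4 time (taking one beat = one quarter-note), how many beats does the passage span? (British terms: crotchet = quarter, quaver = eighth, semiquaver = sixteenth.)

One quarter-note beat = 2 eighth notes.
In eighth notes: dotted crotchet = 3; crotchet = 2; quaver = 1; dotted crotchet = 3.
Altogether 3 + 2 + 1 + 3 = 9.
9 ÷ 2 = 4.5 beats.

4.5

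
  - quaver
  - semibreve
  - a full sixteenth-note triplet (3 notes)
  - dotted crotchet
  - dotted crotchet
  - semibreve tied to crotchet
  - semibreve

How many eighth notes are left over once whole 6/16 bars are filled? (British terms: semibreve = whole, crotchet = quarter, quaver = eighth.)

One bar of 6/16 = 3 eighth notes.
Working in eighth notes: quaver = 1; semibreve = 8; a full sixteenth-note triplet (3 notes) (three triplet sixteenths span one eighth) = 1; dotted crotchet = 3; dotted crotchet = 3; semibreve tied to crotchet (semibreve + crotchet) = 10; semibreve = 8.
Total: 1 + 8 + 1 + 3 + 3 + 10 + 8 = 34.
34 ÷ 3 = 11 complete bars with 1 eighth note remaining.

1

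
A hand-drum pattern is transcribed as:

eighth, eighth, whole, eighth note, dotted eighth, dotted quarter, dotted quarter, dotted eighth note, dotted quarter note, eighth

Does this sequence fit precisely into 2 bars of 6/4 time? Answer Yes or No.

Yes

One bar of 6/4 = 24 sixteenth notes, so 2 bars = 48.
In sixteenth notes: eighth = 2; eighth = 2; whole = 16; eighth note = 2; dotted eighth = 3; dotted quarter = 6; dotted quarter = 6; dotted eighth note = 3; dotted quarter note = 6; eighth = 2.
Adding: 2 + 2 + 16 + 2 + 3 + 6 + 6 + 3 + 6 + 2 = 48.
48 equals 48, so the answer is Yes.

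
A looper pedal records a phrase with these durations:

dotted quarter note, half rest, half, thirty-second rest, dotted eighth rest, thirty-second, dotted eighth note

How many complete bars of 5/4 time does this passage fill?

One bar of 5/4 = 40 thirty-second notes.
Express everything in thirty-second notes: dotted quarter note = 12; half rest = 16; half = 16; thirty-second rest = 1; dotted eighth rest = 6; thirty-second = 1; dotted eighth note = 6.
Adding: 12 + 16 + 16 + 1 + 6 + 1 + 6 = 58.
58 ÷ 40 = 1 complete bar with 18 left over.

1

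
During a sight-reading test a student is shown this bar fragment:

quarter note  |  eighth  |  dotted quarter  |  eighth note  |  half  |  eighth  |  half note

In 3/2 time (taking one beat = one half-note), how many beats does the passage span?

4

One half-note beat = 4 eighth notes.
Express everything in eighth notes: quarter note = 2; eighth = 1; dotted quarter = 3; eighth note = 1; half = 4; eighth = 1; half note = 4.
Sum: 2 + 1 + 3 + 1 + 4 + 1 + 4 = 16.
16 ÷ 4 = 4 beats.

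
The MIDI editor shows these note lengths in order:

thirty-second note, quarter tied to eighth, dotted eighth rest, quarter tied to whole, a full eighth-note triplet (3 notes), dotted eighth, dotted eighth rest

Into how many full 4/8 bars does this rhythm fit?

4

One bar of 4/8 = 16 thirty-second notes.
Convert each value to thirty-second notes: thirty-second note = 1; quarter tied to eighth (quarter + eighth) = 12; dotted eighth rest = 6; quarter tied to whole (quarter + whole) = 40; a full eighth-note triplet (3 notes) (three triplet eighths span one quarter) = 8; dotted eighth = 6; dotted eighth rest = 6.
Sum: 1 + 12 + 6 + 40 + 8 + 6 + 6 = 79.
79 ÷ 16 = 4 complete bars with 15 left over.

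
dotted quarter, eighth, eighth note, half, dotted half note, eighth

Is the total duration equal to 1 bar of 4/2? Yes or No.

Yes

One bar of 4/2 = 16 eighth notes.
Each duration in eighth notes: dotted quarter = 3; eighth = 1; eighth note = 1; half = 4; dotted half note = 6; eighth = 1.
Altogether 3 + 1 + 1 + 4 + 6 + 1 = 16.
16 equals 16, so the answer is Yes.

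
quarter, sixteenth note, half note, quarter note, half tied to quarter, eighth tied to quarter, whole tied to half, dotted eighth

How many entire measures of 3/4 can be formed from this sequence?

5

One bar of 3/4 = 12 sixteenth notes.
Convert each value to sixteenth notes: quarter = 4; sixteenth note = 1; half note = 8; quarter note = 4; half tied to quarter (half + quarter) = 12; eighth tied to quarter (eighth + quarter) = 6; whole tied to half (whole + half) = 24; dotted eighth = 3.
Total: 4 + 1 + 8 + 4 + 12 + 6 + 24 + 3 = 62.
62 ÷ 12 = 5 complete bars with 2 left over.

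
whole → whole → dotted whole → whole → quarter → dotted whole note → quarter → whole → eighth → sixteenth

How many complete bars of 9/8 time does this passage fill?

One bar of 9/8 = 18 sixteenth notes.
Working in sixteenth notes: whole = 16; whole = 16; dotted whole = 24; whole = 16; quarter = 4; dotted whole note = 24; quarter = 4; whole = 16; eighth = 2; sixteenth = 1.
Total: 16 + 16 + 24 + 16 + 4 + 24 + 4 + 16 + 2 + 1 = 123.
123 ÷ 18 = 6 complete bars with 15 left over.

6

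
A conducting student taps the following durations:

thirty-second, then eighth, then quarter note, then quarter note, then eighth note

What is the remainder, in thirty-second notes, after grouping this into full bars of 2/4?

One bar of 2/4 = 16 thirty-second notes.
In thirty-second notes: thirty-second = 1; eighth = 4; quarter note = 8; quarter note = 8; eighth note = 4.
Altogether 1 + 4 + 8 + 8 + 4 = 25.
25 ÷ 16 = 1 complete bar with 9 thirty-second notes remaining.

9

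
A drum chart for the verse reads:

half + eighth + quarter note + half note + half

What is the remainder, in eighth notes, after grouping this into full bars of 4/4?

One bar of 4/4 = 8 eighth notes.
Each duration in eighth notes: half = 4; eighth = 1; quarter note = 2; half note = 4; half = 4.
Adding: 4 + 1 + 2 + 4 + 4 = 15.
15 ÷ 8 = 1 complete bar with 7 eighth notes remaining.

7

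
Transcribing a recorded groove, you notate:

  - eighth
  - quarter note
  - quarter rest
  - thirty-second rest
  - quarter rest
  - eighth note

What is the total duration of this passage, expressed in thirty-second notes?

33

In thirty-second notes: eighth = 4; quarter note = 8; quarter rest = 8; thirty-second rest = 1; quarter rest = 8; eighth note = 4.
Altogether 4 + 8 + 8 + 1 + 8 + 4 = 33 thirty-second notes.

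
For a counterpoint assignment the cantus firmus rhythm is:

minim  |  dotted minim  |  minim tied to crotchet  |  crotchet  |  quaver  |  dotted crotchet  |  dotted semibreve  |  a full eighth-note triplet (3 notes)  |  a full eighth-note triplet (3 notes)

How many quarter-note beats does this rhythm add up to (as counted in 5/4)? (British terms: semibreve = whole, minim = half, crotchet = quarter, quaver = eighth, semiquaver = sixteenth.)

One quarter-note beat = 2 eighth notes.
Express everything in eighth notes: minim = 4; dotted minim = 6; minim tied to crotchet (minim + crotchet) = 6; crotchet = 2; quaver = 1; dotted crotchet = 3; dotted semibreve = 12; a full eighth-note triplet (3 notes) (three triplet eighths span one quarter) = 2; a full eighth-note triplet (3 notes) (three triplet eighths span one quarter) = 2.
Sum: 4 + 6 + 6 + 2 + 1 + 3 + 12 + 2 + 2 = 38.
38 ÷ 2 = 19 beats.

19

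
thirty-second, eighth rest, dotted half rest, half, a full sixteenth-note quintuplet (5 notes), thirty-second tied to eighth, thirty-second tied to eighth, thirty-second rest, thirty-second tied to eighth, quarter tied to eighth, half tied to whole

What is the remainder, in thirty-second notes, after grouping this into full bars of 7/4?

17

One bar of 7/4 = 56 thirty-second notes.
Working in thirty-second notes: thirty-second = 1; eighth rest = 4; dotted half rest = 24; half = 16; a full sixteenth-note quintuplet (5 notes) (five quintuplet sixteenths span one quarter) = 8; thirty-second tied to eighth (thirty-second + eighth) = 5; thirty-second tied to eighth (thirty-second + eighth) = 5; thirty-second rest = 1; thirty-second tied to eighth (thirty-second + eighth) = 5; quarter tied to eighth (quarter + eighth) = 12; half tied to whole (half + whole) = 48.
Sum: 1 + 4 + 24 + 16 + 8 + 5 + 5 + 1 + 5 + 12 + 48 = 129.
129 ÷ 56 = 2 complete bars with 17 thirty-second notes remaining.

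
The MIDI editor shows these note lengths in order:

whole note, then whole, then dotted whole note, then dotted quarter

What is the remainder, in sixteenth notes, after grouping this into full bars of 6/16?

2

One bar of 6/16 = 3 eighth notes.
In eighth notes: whole note = 8; whole = 8; dotted whole note = 12; dotted quarter = 3.
Sum: 8 + 8 + 12 + 3 = 31.
31 ÷ 3 = 10 complete bars with 1 eighth note remaining = 2 sixteenth notes.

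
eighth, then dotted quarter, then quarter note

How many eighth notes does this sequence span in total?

6

In eighth notes: eighth = 1; dotted quarter = 3; quarter note = 2.
Adding: 1 + 3 + 2 = 6 eighth notes.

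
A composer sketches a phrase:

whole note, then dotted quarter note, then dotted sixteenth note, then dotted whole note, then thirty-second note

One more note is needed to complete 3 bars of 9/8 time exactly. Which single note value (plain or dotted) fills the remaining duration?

3 bars of 9/8 = 108 thirty-second notes.
Convert each value to thirty-second notes: whole note = 32; dotted quarter note = 12; dotted sixteenth note = 3; dotted whole note = 48; thirty-second note = 1.
Total: 32 + 12 + 3 + 48 + 1 = 96.
Remaining: 108 − 96 = 12 thirty-second notes, which is a dotted quarter note.

dotted quarter note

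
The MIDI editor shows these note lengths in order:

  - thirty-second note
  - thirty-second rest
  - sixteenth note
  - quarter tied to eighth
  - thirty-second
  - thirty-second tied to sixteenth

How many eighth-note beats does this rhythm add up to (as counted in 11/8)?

5

One eighth-note beat = 4 thirty-second notes.
Convert each value to thirty-second notes: thirty-second note = 1; thirty-second rest = 1; sixteenth note = 2; quarter tied to eighth (quarter + eighth) = 12; thirty-second = 1; thirty-second tied to sixteenth (thirty-second + sixteenth) = 3.
Sum: 1 + 1 + 2 + 12 + 1 + 3 = 20.
20 ÷ 4 = 5 beats.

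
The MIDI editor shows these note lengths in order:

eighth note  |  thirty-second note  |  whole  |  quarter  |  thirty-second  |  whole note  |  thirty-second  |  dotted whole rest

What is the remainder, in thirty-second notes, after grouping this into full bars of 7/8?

15

One bar of 7/8 = 28 thirty-second notes.
Convert each value to thirty-second notes: eighth note = 4; thirty-second note = 1; whole = 32; quarter = 8; thirty-second = 1; whole note = 32; thirty-second = 1; dotted whole rest = 48.
Altogether 4 + 1 + 32 + 8 + 1 + 32 + 1 + 48 = 127.
127 ÷ 28 = 4 complete bars with 15 thirty-second notes remaining.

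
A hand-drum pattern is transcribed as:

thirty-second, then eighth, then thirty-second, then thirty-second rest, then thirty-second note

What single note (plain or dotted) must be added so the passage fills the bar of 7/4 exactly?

The bar of 7/4 = 56 thirty-second notes.
Each duration in thirty-second notes: thirty-second = 1; eighth = 4; thirty-second = 1; thirty-second rest = 1; thirty-second note = 1.
Total: 1 + 4 + 1 + 1 + 1 = 8.
Remaining: 56 − 8 = 48 thirty-second notes, which is a dotted whole note.

dotted whole note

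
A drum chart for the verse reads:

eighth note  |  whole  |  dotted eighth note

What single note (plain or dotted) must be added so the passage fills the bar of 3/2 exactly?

The bar of 3/2 = 24 sixteenth notes.
Convert each value to sixteenth notes: eighth note = 2; whole = 16; dotted eighth note = 3.
Total: 2 + 16 + 3 = 21.
Remaining: 24 − 21 = 3 sixteenth notes, which is a dotted eighth note.

dotted eighth note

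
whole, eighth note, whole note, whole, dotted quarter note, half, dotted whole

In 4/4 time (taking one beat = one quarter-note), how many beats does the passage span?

One quarter-note beat = 2 eighth notes.
Express everything in eighth notes: whole = 8; eighth note = 1; whole note = 8; whole = 8; dotted quarter note = 3; half = 4; dotted whole = 12.
Total: 8 + 1 + 8 + 8 + 3 + 4 + 12 = 44.
44 ÷ 2 = 22 beats.

22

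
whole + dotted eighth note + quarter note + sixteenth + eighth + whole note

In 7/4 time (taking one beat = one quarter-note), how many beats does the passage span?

10.5

One quarter-note beat = 4 sixteenth notes.
Express everything in sixteenth notes: whole = 16; dotted eighth note = 3; quarter note = 4; sixteenth = 1; eighth = 2; whole note = 16.
Sum: 16 + 3 + 4 + 1 + 2 + 16 = 42.
42 ÷ 4 = 10.5 beats.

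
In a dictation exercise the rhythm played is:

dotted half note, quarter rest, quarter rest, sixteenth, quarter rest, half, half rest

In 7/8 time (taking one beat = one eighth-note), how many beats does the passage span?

20.5

One eighth-note beat = 2 sixteenth notes.
Express everything in sixteenth notes: dotted half note = 12; quarter rest = 4; quarter rest = 4; sixteenth = 1; quarter rest = 4; half = 8; half rest = 8.
Total: 12 + 4 + 4 + 1 + 4 + 8 + 8 = 41.
41 ÷ 2 = 20.5 beats.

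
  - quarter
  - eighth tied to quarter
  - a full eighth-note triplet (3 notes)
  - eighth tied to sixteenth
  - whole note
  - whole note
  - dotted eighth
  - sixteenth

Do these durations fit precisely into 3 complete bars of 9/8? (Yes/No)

One bar of 9/8 = 18 sixteenth notes, so 3 bars = 54.
In sixteenth notes: quarter = 4; eighth tied to quarter (eighth + quarter) = 6; a full eighth-note triplet (3 notes) (three triplet eighths span one quarter) = 4; eighth tied to sixteenth (eighth + sixteenth) = 3; whole note = 16; whole note = 16; dotted eighth = 3; sixteenth = 1.
Altogether 4 + 6 + 4 + 3 + 16 + 16 + 3 + 1 = 53.
53 falls short of 54, so the answer is No.

No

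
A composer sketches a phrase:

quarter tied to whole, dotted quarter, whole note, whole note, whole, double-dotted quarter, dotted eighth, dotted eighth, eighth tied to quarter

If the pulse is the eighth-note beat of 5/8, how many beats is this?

One eighth-note beat = 2 sixteenth notes.
Convert each value to sixteenth notes: quarter tied to whole (quarter + whole) = 20; dotted quarter = 6; whole note = 16; whole note = 16; whole = 16; double-dotted quarter = 7; dotted eighth = 3; dotted eighth = 3; eighth tied to quarter (eighth + quarter) = 6.
Total: 20 + 6 + 16 + 16 + 16 + 7 + 3 + 3 + 6 = 93.
93 ÷ 2 = 46.5 beats.

46.5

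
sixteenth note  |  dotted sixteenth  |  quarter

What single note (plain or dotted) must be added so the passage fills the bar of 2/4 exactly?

The bar of 2/4 = 16 thirty-second notes.
In thirty-second notes: sixteenth note = 2; dotted sixteenth = 3; quarter = 8.
Sum: 2 + 3 + 8 = 13.
Remaining: 16 − 13 = 3 thirty-second notes, which is a dotted sixteenth note.

dotted sixteenth note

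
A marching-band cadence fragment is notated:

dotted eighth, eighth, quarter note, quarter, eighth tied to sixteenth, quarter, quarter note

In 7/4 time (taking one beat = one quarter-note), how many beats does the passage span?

One quarter-note beat = 4 sixteenth notes.
Each duration in sixteenth notes: dotted eighth = 3; eighth = 2; quarter note = 4; quarter = 4; eighth tied to sixteenth (eighth + sixteenth) = 3; quarter = 4; quarter note = 4.
Total: 3 + 2 + 4 + 4 + 3 + 4 + 4 = 24.
24 ÷ 4 = 6 beats.

6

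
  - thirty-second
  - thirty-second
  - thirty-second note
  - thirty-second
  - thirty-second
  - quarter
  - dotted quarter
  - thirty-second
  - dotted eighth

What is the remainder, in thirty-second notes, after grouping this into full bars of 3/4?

One bar of 3/4 = 24 thirty-second notes.
Convert each value to thirty-second notes: thirty-second = 1; thirty-second = 1; thirty-second note = 1; thirty-second = 1; thirty-second = 1; quarter = 8; dotted quarter = 12; thirty-second = 1; dotted eighth = 6.
Sum: 1 + 1 + 1 + 1 + 1 + 8 + 12 + 1 + 6 = 32.
32 ÷ 24 = 1 complete bar with 8 thirty-second notes remaining.

8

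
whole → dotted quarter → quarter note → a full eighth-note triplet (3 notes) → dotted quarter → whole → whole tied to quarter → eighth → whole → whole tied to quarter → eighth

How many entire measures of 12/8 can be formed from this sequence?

One bar of 12/8 = 12 eighth notes.
Each duration in eighth notes: whole = 8; dotted quarter = 3; quarter note = 2; a full eighth-note triplet (3 notes) (three triplet eighths span one quarter) = 2; dotted quarter = 3; whole = 8; whole tied to quarter (whole + quarter) = 10; eighth = 1; whole = 8; whole tied to quarter (whole + quarter) = 10; eighth = 1.
Altogether 8 + 3 + 2 + 2 + 3 + 8 + 10 + 1 + 8 + 10 + 1 = 56.
56 ÷ 12 = 4 complete bars with 8 left over.

4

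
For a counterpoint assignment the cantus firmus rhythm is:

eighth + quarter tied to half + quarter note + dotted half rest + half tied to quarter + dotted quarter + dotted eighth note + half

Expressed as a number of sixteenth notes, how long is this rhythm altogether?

59

In sixteenth notes: eighth = 2; quarter tied to half (quarter + half) = 12; quarter note = 4; dotted half rest = 12; half tied to quarter (half + quarter) = 12; dotted quarter = 6; dotted eighth note = 3; half = 8.
Adding: 2 + 12 + 4 + 12 + 12 + 6 + 3 + 8 = 59 sixteenth notes.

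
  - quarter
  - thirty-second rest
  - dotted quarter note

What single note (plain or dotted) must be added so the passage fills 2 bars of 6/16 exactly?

2 bars of 6/16 = 24 thirty-second notes.
Each duration in thirty-second notes: quarter = 8; thirty-second rest = 1; dotted quarter note = 12.
Sum: 8 + 1 + 12 = 21.
Remaining: 24 − 21 = 3 thirty-second notes, which is a dotted sixteenth note.

dotted sixteenth note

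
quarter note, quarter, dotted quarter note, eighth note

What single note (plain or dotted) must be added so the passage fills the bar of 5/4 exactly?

quarter note

The bar of 5/4 = 10 eighth notes.
In eighth notes: quarter note = 2; quarter = 2; dotted quarter note = 3; eighth note = 1.
Adding: 2 + 2 + 3 + 1 = 8.
Remaining: 10 − 8 = 2 eighth notes, which is a quarter note.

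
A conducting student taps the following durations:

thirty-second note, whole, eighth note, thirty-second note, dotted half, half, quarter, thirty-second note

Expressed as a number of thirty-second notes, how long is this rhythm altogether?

87

Express everything in thirty-second notes: thirty-second note = 1; whole = 32; eighth note = 4; thirty-second note = 1; dotted half = 24; half = 16; quarter = 8; thirty-second note = 1.
Sum: 1 + 32 + 4 + 1 + 24 + 16 + 8 + 1 = 87 thirty-second notes.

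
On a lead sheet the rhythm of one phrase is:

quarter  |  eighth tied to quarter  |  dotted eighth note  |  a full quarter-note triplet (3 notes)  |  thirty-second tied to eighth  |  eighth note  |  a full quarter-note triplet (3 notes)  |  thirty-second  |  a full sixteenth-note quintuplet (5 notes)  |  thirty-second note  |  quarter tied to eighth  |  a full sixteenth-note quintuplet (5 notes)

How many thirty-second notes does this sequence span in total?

Convert each value to thirty-second notes: quarter = 8; eighth tied to quarter (eighth + quarter) = 12; dotted eighth note = 6; a full quarter-note triplet (3 notes) (three triplet quarters span one half) = 16; thirty-second tied to eighth (thirty-second + eighth) = 5; eighth note = 4; a full quarter-note triplet (3 notes) (three triplet quarters span one half) = 16; thirty-second = 1; a full sixteenth-note quintuplet (5 notes) (five quintuplet sixteenths span one quarter) = 8; thirty-second note = 1; quarter tied to eighth (quarter + eighth) = 12; a full sixteenth-note quintuplet (5 notes) (five quintuplet sixteenths span one quarter) = 8.
Total: 8 + 12 + 6 + 16 + 5 + 4 + 16 + 1 + 8 + 1 + 12 + 8 = 97 thirty-second notes.

97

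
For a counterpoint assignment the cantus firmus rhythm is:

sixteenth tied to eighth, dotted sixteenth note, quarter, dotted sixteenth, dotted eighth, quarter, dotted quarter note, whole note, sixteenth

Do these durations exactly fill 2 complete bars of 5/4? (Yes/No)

One bar of 5/4 = 40 thirty-second notes, so 2 bars = 80.
Convert each value to thirty-second notes: sixteenth tied to eighth (sixteenth + eighth) = 6; dotted sixteenth note = 3; quarter = 8; dotted sixteenth = 3; dotted eighth = 6; quarter = 8; dotted quarter note = 12; whole note = 32; sixteenth = 2.
Altogether 6 + 3 + 8 + 3 + 6 + 8 + 12 + 32 + 2 = 80.
80 equals 80, so the answer is Yes.

Yes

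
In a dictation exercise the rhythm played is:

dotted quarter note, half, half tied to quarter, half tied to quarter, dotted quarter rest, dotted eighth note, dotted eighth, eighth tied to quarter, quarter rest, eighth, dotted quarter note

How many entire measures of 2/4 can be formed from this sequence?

8

One bar of 2/4 = 8 sixteenth notes.
Convert each value to sixteenth notes: dotted quarter note = 6; half = 8; half tied to quarter (half + quarter) = 12; half tied to quarter (half + quarter) = 12; dotted quarter rest = 6; dotted eighth note = 3; dotted eighth = 3; eighth tied to quarter (eighth + quarter) = 6; quarter rest = 4; eighth = 2; dotted quarter note = 6.
Sum: 6 + 8 + 12 + 12 + 6 + 3 + 3 + 6 + 4 + 2 + 6 = 68.
68 ÷ 8 = 8 complete bars with 4 left over.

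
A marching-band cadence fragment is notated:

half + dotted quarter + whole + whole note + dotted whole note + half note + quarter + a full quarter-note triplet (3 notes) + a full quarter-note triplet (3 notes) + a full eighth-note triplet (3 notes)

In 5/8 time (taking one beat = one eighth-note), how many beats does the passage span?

One eighth-note beat = 2 sixteenth notes.
Express everything in sixteenth notes: half = 8; dotted quarter = 6; whole = 16; whole note = 16; dotted whole note = 24; half note = 8; quarter = 4; a full quarter-note triplet (3 notes) (three triplet quarters span one half) = 8; a full quarter-note triplet (3 notes) (three triplet quarters span one half) = 8; a full eighth-note triplet (3 notes) (three triplet eighths span one quarter) = 4.
Sum: 8 + 6 + 16 + 16 + 24 + 8 + 4 + 8 + 8 + 4 = 102.
102 ÷ 2 = 51 beats.

51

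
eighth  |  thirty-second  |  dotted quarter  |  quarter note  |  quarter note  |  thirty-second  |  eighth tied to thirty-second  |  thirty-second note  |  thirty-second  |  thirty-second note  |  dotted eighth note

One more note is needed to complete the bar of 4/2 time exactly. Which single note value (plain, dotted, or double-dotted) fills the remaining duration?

The bar of 4/2 = 64 thirty-second notes.
Each duration in thirty-second notes: eighth = 4; thirty-second = 1; dotted quarter = 12; quarter note = 8; quarter note = 8; thirty-second = 1; eighth tied to thirty-second (eighth + thirty-second) = 5; thirty-second note = 1; thirty-second = 1; thirty-second note = 1; dotted eighth note = 6.
Sum: 4 + 1 + 12 + 8 + 8 + 1 + 5 + 1 + 1 + 1 + 6 = 48.
Remaining: 64 − 48 = 16 thirty-second notes, which is a half note.

half note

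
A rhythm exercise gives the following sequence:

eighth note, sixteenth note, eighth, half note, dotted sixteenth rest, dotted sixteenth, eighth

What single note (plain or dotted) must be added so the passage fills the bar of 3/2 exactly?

dotted quarter note

The bar of 3/2 = 48 thirty-second notes.
Working in thirty-second notes: eighth note = 4; sixteenth note = 2; eighth = 4; half note = 16; dotted sixteenth rest = 3; dotted sixteenth = 3; eighth = 4.
Adding: 4 + 2 + 4 + 16 + 3 + 3 + 4 = 36.
Remaining: 48 − 36 = 12 thirty-second notes, which is a dotted quarter note.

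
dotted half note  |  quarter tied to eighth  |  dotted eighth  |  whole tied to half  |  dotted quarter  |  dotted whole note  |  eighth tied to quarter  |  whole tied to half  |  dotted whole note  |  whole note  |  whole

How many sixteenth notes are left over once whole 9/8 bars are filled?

One bar of 9/8 = 18 sixteenth notes.
Working in sixteenth notes: dotted half note = 12; quarter tied to eighth (quarter + eighth) = 6; dotted eighth = 3; whole tied to half (whole + half) = 24; dotted quarter = 6; dotted whole note = 24; eighth tied to quarter (eighth + quarter) = 6; whole tied to half (whole + half) = 24; dotted whole note = 24; whole note = 16; whole = 16.
Altogether 12 + 6 + 3 + 24 + 6 + 24 + 6 + 24 + 24 + 16 + 16 = 161.
161 ÷ 18 = 8 complete bars with 17 sixteenth notes remaining.

17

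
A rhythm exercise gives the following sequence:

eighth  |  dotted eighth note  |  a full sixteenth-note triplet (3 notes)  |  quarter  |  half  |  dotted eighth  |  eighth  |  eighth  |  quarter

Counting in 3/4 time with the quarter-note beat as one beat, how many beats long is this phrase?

7.5

One quarter-note beat = 4 sixteenth notes.
Each duration in sixteenth notes: eighth = 2; dotted eighth note = 3; a full sixteenth-note triplet (3 notes) (three triplet sixteenths span one eighth) = 2; quarter = 4; half = 8; dotted eighth = 3; eighth = 2; eighth = 2; quarter = 4.
Sum: 2 + 3 + 2 + 4 + 8 + 3 + 2 + 2 + 4 = 30.
30 ÷ 4 = 7.5 beats.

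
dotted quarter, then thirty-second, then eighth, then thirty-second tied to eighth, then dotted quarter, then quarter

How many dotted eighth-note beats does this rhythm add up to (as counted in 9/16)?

One dotted eighth-note beat = 6 thirty-second notes.
Working in thirty-second notes: dotted quarter = 12; thirty-second = 1; eighth = 4; thirty-second tied to eighth (thirty-second + eighth) = 5; dotted quarter = 12; quarter = 8.
Adding: 12 + 1 + 4 + 5 + 12 + 8 = 42.
42 ÷ 6 = 7 beats.

7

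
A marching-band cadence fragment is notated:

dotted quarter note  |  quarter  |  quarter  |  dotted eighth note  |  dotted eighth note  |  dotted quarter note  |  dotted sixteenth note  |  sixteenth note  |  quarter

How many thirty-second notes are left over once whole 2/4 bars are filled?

1

One bar of 2/4 = 16 thirty-second notes.
Working in thirty-second notes: dotted quarter note = 12; quarter = 8; quarter = 8; dotted eighth note = 6; dotted eighth note = 6; dotted quarter note = 12; dotted sixteenth note = 3; sixteenth note = 2; quarter = 8.
Adding: 12 + 8 + 8 + 6 + 6 + 12 + 3 + 2 + 8 = 65.
65 ÷ 16 = 4 complete bars with 1 thirty-second note remaining.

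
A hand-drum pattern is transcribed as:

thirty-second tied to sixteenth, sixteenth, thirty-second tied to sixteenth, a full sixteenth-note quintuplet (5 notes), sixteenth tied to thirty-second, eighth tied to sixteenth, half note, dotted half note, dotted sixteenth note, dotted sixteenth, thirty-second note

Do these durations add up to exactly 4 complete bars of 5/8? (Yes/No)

One bar of 5/8 = 20 thirty-second notes, so 4 bars = 80.
Convert each value to thirty-second notes: thirty-second tied to sixteenth (thirty-second + sixteenth) = 3; sixteenth = 2; thirty-second tied to sixteenth (thirty-second + sixteenth) = 3; a full sixteenth-note quintuplet (5 notes) (five quintuplet sixteenths span one quarter) = 8; sixteenth tied to thirty-second (sixteenth + thirty-second) = 3; eighth tied to sixteenth (eighth + sixteenth) = 6; half note = 16; dotted half note = 24; dotted sixteenth note = 3; dotted sixteenth = 3; thirty-second note = 1.
Adding: 3 + 2 + 3 + 8 + 3 + 6 + 16 + 24 + 3 + 3 + 1 = 72.
72 falls short of 80, so the answer is No.

No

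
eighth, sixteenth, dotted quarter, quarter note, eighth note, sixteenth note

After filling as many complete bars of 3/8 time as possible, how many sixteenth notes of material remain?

One bar of 3/8 = 6 sixteenth notes.
Working in sixteenth notes: eighth = 2; sixteenth = 1; dotted quarter = 6; quarter note = 4; eighth note = 2; sixteenth note = 1.
Total: 2 + 1 + 6 + 4 + 2 + 1 = 16.
16 ÷ 6 = 2 complete bars with 4 sixteenth notes remaining.

4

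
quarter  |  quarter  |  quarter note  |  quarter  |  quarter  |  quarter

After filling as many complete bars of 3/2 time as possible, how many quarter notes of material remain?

One bar of 3/2 = 6 quarter notes.
In quarter notes: quarter = 1; quarter = 1; quarter note = 1; quarter = 1; quarter = 1; quarter = 1.
Sum: 1 + 1 + 1 + 1 + 1 + 1 = 6.
6 ÷ 6 = 1 complete bar with 0 quarter notes remaining.

0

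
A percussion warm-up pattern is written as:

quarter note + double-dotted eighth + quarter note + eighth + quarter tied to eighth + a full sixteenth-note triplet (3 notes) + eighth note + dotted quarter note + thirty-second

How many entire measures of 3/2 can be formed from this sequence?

One bar of 3/2 = 48 thirty-second notes.
Express everything in thirty-second notes: quarter note = 8; double-dotted eighth = 7; quarter note = 8; eighth = 4; quarter tied to eighth (quarter + eighth) = 12; a full sixteenth-note triplet (3 notes) (three triplet sixteenths span one eighth) = 4; eighth note = 4; dotted quarter note = 12; thirty-second = 1.
Adding: 8 + 7 + 8 + 4 + 12 + 4 + 4 + 12 + 1 = 60.
60 ÷ 48 = 1 complete bar with 12 left over.

1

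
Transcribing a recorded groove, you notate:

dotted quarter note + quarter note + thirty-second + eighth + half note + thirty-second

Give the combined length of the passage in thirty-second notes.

Working in thirty-second notes: dotted quarter note = 12; quarter note = 8; thirty-second = 1; eighth = 4; half note = 16; thirty-second = 1.
Adding: 12 + 8 + 1 + 4 + 16 + 1 = 42 thirty-second notes.

42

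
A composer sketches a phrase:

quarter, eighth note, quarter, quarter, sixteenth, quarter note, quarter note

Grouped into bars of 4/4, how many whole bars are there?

1

One bar of 4/4 = 16 sixteenth notes.
Convert each value to sixteenth notes: quarter = 4; eighth note = 2; quarter = 4; quarter = 4; sixteenth = 1; quarter note = 4; quarter note = 4.
Adding: 4 + 2 + 4 + 4 + 1 + 4 + 4 = 23.
23 ÷ 16 = 1 complete bar with 7 left over.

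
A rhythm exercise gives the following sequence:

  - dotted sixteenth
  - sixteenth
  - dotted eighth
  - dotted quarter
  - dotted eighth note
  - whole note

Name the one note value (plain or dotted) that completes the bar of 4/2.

The bar of 4/2 = 64 thirty-second notes.
In thirty-second notes: dotted sixteenth = 3; sixteenth = 2; dotted eighth = 6; dotted quarter = 12; dotted eighth note = 6; whole note = 32.
Sum: 3 + 2 + 6 + 12 + 6 + 32 = 61.
Remaining: 64 − 61 = 3 thirty-second notes, which is a dotted sixteenth note.

dotted sixteenth note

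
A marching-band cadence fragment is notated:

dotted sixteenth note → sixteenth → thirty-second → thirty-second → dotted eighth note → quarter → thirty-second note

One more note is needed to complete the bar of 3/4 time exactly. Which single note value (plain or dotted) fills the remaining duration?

sixteenth note

The bar of 3/4 = 24 thirty-second notes.
Each duration in thirty-second notes: dotted sixteenth note = 3; sixteenth = 2; thirty-second = 1; thirty-second = 1; dotted eighth note = 6; quarter = 8; thirty-second note = 1.
Adding: 3 + 2 + 1 + 1 + 6 + 8 + 1 = 22.
Remaining: 24 − 22 = 2 thirty-second notes, which is a sixteenth note.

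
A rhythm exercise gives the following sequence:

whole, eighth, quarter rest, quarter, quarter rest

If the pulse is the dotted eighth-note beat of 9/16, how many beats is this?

10

One dotted eighth-note beat = 3 sixteenth notes.
Convert each value to sixteenth notes: whole = 16; eighth = 2; quarter rest = 4; quarter = 4; quarter rest = 4.
Altogether 16 + 2 + 4 + 4 + 4 = 30.
30 ÷ 3 = 10 beats.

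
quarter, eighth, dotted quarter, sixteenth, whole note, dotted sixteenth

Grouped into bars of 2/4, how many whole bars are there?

3

One bar of 2/4 = 16 thirty-second notes.
Express everything in thirty-second notes: quarter = 8; eighth = 4; dotted quarter = 12; sixteenth = 2; whole note = 32; dotted sixteenth = 3.
Adding: 8 + 4 + 12 + 2 + 32 + 3 = 61.
61 ÷ 16 = 3 complete bars with 13 left over.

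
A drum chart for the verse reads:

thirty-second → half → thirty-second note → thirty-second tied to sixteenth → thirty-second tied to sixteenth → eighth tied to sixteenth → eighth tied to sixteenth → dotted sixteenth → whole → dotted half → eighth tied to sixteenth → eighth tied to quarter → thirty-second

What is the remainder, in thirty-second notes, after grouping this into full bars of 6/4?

One bar of 6/4 = 48 thirty-second notes.
In thirty-second notes: thirty-second = 1; half = 16; thirty-second note = 1; thirty-second tied to sixteenth (thirty-second + sixteenth) = 3; thirty-second tied to sixteenth (thirty-second + sixteenth) = 3; eighth tied to sixteenth (eighth + sixteenth) = 6; eighth tied to sixteenth (eighth + sixteenth) = 6; dotted sixteenth = 3; whole = 32; dotted half = 24; eighth tied to sixteenth (eighth + sixteenth) = 6; eighth tied to quarter (eighth + quarter) = 12; thirty-second = 1.
Altogether 1 + 16 + 1 + 3 + 3 + 6 + 6 + 3 + 32 + 24 + 6 + 12 + 1 = 114.
114 ÷ 48 = 2 complete bars with 18 thirty-second notes remaining.

18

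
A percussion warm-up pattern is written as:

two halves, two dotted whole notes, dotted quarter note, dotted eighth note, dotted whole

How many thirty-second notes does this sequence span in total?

Each duration in thirty-second notes: half = 16; half = 16; dotted whole note = 48; dotted whole note = 48; dotted quarter note = 12; dotted eighth note = 6; dotted whole = 48.
Sum: 16 + 16 + 48 + 48 + 12 + 6 + 48 = 194 thirty-second notes.

194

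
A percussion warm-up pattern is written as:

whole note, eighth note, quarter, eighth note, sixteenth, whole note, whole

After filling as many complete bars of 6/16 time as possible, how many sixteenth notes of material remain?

One bar of 6/16 = 6 sixteenth notes.
Convert each value to sixteenth notes: whole note = 16; eighth note = 2; quarter = 4; eighth note = 2; sixteenth = 1; whole note = 16; whole = 16.
Adding: 16 + 2 + 4 + 2 + 1 + 16 + 16 = 57.
57 ÷ 6 = 9 complete bars with 3 sixteenth notes remaining.

3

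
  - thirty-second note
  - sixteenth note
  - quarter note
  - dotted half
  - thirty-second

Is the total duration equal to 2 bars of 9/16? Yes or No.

One bar of 9/16 = 18 thirty-second notes, so 2 bars = 36.
Convert each value to thirty-second notes: thirty-second note = 1; sixteenth note = 2; quarter note = 8; dotted half = 24; thirty-second = 1.
Sum: 1 + 2 + 8 + 24 + 1 = 36.
36 equals 36, so the answer is Yes.

Yes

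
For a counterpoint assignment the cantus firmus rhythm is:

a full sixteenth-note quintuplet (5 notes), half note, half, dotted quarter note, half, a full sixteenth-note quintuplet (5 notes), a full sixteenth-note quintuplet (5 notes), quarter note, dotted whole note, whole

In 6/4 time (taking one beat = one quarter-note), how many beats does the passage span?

21.5

One quarter-note beat = 2 eighth notes.
Convert each value to eighth notes: a full sixteenth-note quintuplet (5 notes) (five quintuplet sixteenths span one quarter) = 2; half note = 4; half = 4; dotted quarter note = 3; half = 4; a full sixteenth-note quintuplet (5 notes) (five quintuplet sixteenths span one quarter) = 2; a full sixteenth-note quintuplet (5 notes) (five quintuplet sixteenths span one quarter) = 2; quarter note = 2; dotted whole note = 12; whole = 8.
Sum: 2 + 4 + 4 + 3 + 4 + 2 + 2 + 2 + 12 + 8 = 43.
43 ÷ 2 = 21.5 beats.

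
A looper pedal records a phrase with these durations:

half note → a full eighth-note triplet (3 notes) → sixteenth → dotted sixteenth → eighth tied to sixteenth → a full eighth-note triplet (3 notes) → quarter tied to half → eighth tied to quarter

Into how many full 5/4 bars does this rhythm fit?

1

One bar of 5/4 = 40 thirty-second notes.
Working in thirty-second notes: half note = 16; a full eighth-note triplet (3 notes) (three triplet eighths span one quarter) = 8; sixteenth = 2; dotted sixteenth = 3; eighth tied to sixteenth (eighth + sixteenth) = 6; a full eighth-note triplet (3 notes) (three triplet eighths span one quarter) = 8; quarter tied to half (quarter + half) = 24; eighth tied to quarter (eighth + quarter) = 12.
Total: 16 + 8 + 2 + 3 + 6 + 8 + 24 + 12 = 79.
79 ÷ 40 = 1 complete bar with 39 left over.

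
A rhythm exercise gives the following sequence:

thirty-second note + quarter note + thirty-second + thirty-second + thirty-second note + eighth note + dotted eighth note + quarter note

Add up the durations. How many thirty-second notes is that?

30

Convert each value to thirty-second notes: thirty-second note = 1; quarter note = 8; thirty-second = 1; thirty-second = 1; thirty-second note = 1; eighth note = 4; dotted eighth note = 6; quarter note = 8.
Sum: 1 + 8 + 1 + 1 + 1 + 4 + 6 + 8 = 30 thirty-second notes.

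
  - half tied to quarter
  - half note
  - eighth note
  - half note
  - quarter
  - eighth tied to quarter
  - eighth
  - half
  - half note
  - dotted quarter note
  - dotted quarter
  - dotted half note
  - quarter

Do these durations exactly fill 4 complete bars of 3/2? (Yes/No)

One bar of 3/2 = 12 eighth notes, so 4 bars = 48.
Express everything in eighth notes: half tied to quarter (half + quarter) = 6; half note = 4; eighth note = 1; half note = 4; quarter = 2; eighth tied to quarter (eighth + quarter) = 3; eighth = 1; half = 4; half note = 4; dotted quarter note = 3; dotted quarter = 3; dotted half note = 6; quarter = 2.
Altogether 6 + 4 + 1 + 4 + 2 + 3 + 1 + 4 + 4 + 3 + 3 + 6 + 2 = 43.
43 falls short of 48, so the answer is No.

No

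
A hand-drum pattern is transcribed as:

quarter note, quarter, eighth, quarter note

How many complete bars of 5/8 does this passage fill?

1

One bar of 5/8 = 5 eighth notes.
Express everything in eighth notes: quarter note = 2; quarter = 2; eighth = 1; quarter note = 2.
Adding: 2 + 2 + 1 + 2 = 7.
7 ÷ 5 = 1 complete bar with 2 left over.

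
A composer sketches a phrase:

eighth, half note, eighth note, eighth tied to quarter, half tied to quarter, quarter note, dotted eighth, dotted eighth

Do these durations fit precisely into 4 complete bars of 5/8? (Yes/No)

Yes

One bar of 5/8 = 10 sixteenth notes, so 4 bars = 40.
Express everything in sixteenth notes: eighth = 2; half note = 8; eighth note = 2; eighth tied to quarter (eighth + quarter) = 6; half tied to quarter (half + quarter) = 12; quarter note = 4; dotted eighth = 3; dotted eighth = 3.
Adding: 2 + 8 + 2 + 6 + 12 + 4 + 3 + 3 = 40.
40 equals 40, so the answer is Yes.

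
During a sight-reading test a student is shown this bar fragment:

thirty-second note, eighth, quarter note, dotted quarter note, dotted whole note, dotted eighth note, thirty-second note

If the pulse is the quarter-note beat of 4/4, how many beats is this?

10

One quarter-note beat = 8 thirty-second notes.
Convert each value to thirty-second notes: thirty-second note = 1; eighth = 4; quarter note = 8; dotted quarter note = 12; dotted whole note = 48; dotted eighth note = 6; thirty-second note = 1.
Sum: 1 + 4 + 8 + 12 + 48 + 6 + 1 = 80.
80 ÷ 8 = 10 beats.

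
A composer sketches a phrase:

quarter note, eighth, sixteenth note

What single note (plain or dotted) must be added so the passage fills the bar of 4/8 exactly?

The bar of 4/8 = 8 sixteenth notes.
Convert each value to sixteenth notes: quarter note = 4; eighth = 2; sixteenth note = 1.
Total: 4 + 2 + 1 = 7.
Remaining: 8 − 7 = 1 sixteenth note, which is a sixteenth note.

sixteenth note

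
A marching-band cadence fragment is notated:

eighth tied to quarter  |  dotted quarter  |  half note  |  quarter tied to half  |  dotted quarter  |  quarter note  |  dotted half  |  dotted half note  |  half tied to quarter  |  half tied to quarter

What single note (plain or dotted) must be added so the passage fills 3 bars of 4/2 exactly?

dotted quarter note

3 bars of 4/2 = 48 eighth notes.
Convert each value to eighth notes: eighth tied to quarter (eighth + quarter) = 3; dotted quarter = 3; half note = 4; quarter tied to half (quarter + half) = 6; dotted quarter = 3; quarter note = 2; dotted half = 6; dotted half note = 6; half tied to quarter (half + quarter) = 6; half tied to quarter (half + quarter) = 6.
Total: 3 + 3 + 4 + 6 + 3 + 2 + 6 + 6 + 6 + 6 = 45.
Remaining: 48 − 45 = 3 eighth notes, which is a dotted quarter note.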